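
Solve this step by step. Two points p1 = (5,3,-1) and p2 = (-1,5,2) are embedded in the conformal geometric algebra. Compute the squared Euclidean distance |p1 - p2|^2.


p1 - p2 = (6, -2, -3)
|p1 - p2|^2 = 6^2 + (-2)^2 + (-3)^2
= 36 + 4 + 9
= 49


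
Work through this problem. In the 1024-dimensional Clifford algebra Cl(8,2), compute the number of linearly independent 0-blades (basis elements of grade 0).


Number of grade-k basis blades in Cl(p,q) with n = p + q is C(n, k).
n = 8 + 2 = 10
C(10, 0) = 10! / (0! * 10!)
= 3628800 / (1 * 3628800)
= 1


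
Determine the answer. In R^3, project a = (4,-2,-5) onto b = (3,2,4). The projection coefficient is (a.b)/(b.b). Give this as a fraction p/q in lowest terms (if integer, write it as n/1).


Projection coefficient = (a . b) / (b . b)
a . b = 4*3 + (-2)*2 + (-5)*4
= 12 + (-4) + (-20) = -12
b . b = 3^2 + 2^2 + 4^2
= 9 + 4 + 16 = 29
Coefficient = -12/29
In lowest terms: -12/29


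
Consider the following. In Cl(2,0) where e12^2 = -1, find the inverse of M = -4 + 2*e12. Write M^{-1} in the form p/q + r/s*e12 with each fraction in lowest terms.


M = -4 + 2*e12, where e12^2 = -1.
Since M commutes with its reverse ~M = a - b*e12, M * ~M = a^2 - b^2*e12^2 = a^2 + b^2.
So M^{-1} = ~M / (a^2 + b^2) = (a - b*e12)/(a^2 + b^2).
a^2 + b^2 = 16 + 4 = 20
Scalar part = -4/20 = -1/5
Bivector coeff = -2/20 = -1/10
M^{-1} = -1/5 - 1/10*e12


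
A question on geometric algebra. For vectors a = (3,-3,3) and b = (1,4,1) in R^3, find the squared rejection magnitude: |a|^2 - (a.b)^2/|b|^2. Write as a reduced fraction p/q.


|a|^2 = 3^2 + (-3)^2 + 3^2 = 27
|b|^2 = 1^2 + 4^2 + 1^2 = 18
a . b = 3*1 + (-3)*4 + 3*1 = -6
(a.b)^2 = (-6)^2 = 36
|rej|^2 = 27 - 36/18
= (486 - 36)/18
= 450/18
In lowest terms: 25/1


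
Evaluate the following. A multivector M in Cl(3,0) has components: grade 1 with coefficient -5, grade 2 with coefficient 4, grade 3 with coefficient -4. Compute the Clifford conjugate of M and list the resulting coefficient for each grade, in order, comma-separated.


Clifford conjugate sign for grade k: (-1)^(k(k+1)/2)
Grade 1: (-1)^(1*2/2) = (-1)^1 = -1, coeff -5 -> 5
Grade 2: (-1)^(2*3/2) = (-1)^3 = -1, coeff 4 -> -4
Grade 3: (-1)^(3*4/2) = (-1)^6 = 1, coeff -4 -> -4
Conjugated coefficients: 5, -4, -4


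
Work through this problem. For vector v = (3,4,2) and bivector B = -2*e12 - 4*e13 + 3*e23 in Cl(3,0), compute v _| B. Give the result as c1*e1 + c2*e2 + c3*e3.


Left contraction v _| B = <vB>_1 (grade-1 part of the geometric product vB).
Using e1_|e12 = e2, e2_|e12 = -e1, e1_|e13 = e3, e3_|e13 = -e1, e2_|e23 = e3, e3_|e23 = -e2:
e1 coeff: -v2*b12 - v3*b13 = -(4)*(-2) - (2)*(-4) = 16
e2 coeff: v1*b12 - v3*b23 = (3)*(-2) - (2)*(3) = -12
e3 coeff: v1*b13 + v2*b23 = (3)*(-4) + (4)*(3) = 0
v _| B = 16*e1 - 12*e2 + 0*e3


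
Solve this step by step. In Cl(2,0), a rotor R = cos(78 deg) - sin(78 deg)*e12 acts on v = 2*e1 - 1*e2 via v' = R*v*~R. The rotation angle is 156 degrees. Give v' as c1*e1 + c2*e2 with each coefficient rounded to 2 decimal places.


Rotor R = cos(78deg) - sin(78deg)*e12
Rotation angle theta = 2 * 78 = 156 degrees
v' = R*v*~R rotates v by theta.
cos(156deg) = -0.9135, sin(156deg) = 0.4067
v'_1 = 2*cos(156deg) - (-1)*sin(156deg)
= 2*(-0.9135) - (-1)*0.4067
= -1.42
v'_2 = 2*sin(156deg) + (-1)*cos(156deg)
= 2*0.4067 + (-1)*(-0.9135)
= 1.73
v' = -1.42*e1 + 1.73*e2


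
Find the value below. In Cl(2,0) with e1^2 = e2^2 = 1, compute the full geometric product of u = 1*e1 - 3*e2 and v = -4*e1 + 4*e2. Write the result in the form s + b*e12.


Expand: (1*e1 - 3*e2)(-4*e1 + 4*e2)
= 1*(-4)*e1e1 + 1*4*e1e2 + (-3)*(-4)*e2e1 + (-3)*4*e2e2
Using e1^2 = e2^2 = 1, e2e1 = -e1e2:
Scalar part s = 1*(-4) + (-3)*4 = -4 + (-12) = -16
Bivector part b = 1*4 - (-3)*(-4) = 4 - 12 = -8
uv = -16 - 8*e12


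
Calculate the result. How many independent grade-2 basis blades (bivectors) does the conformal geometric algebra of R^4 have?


The conformal model of R^4 uses Cl(5,1) with m = 4 + 2 = 6 generators.
Number of grade-2 blades = C(m, 2) = C(6, 2)
= 6*5/2 = 15


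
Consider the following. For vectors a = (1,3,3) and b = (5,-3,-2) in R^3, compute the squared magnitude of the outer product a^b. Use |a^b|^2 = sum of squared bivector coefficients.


a wedge b = (a1*b2 - a2*b1)*e12 + (a1*b3 - a3*b1)*e13 + (a2*b3 - a3*b2)*e23
e12 coeff: 1*(-3) - 3*5 = -3 - 15 = -18
e13 coeff: 1*(-2) - 3*5 = -2 - 15 = -17
e23 coeff: 3*(-2) - 3*(-3) = -6 - (-9) = 3
|a wedge b|^2 = (-18)^2 + (-17)^2 + 3^2
= 324 + 289 + 9
= 622


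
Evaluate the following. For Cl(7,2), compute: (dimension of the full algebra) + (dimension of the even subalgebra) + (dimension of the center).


n = 7 + 2 = 9
Total dim = 2^9 = 512
Even subalgebra dim = 2^8 = 256
n is odd, so center dim = 2
Sum = 512 + 256 + 2 = 770


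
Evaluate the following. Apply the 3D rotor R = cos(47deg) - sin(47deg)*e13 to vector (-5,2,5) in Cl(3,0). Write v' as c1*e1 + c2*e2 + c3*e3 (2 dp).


Rotor R = cos(47deg) - sin(47deg)*e13
Rotation angle theta = 2 * 47 = 94 degrees in the e13 plane (e1 -> e3).
The component perpendicular to the plane (e2) is invariant: v'_2 = v2 = 2.00
cos(94deg) = -0.0698, sin(94deg) = 0.9976
v'_1 = v1*cos(theta) - v3*sin(theta) = -5*(-0.0698) - 5*0.9976 = -4.64
v'_3 = v1*sin(theta) + v3*cos(theta) = -5*0.9976 + 5*(-0.0698) = -5.34
v' = -4.64*e1 + 2.00*e2 - 5.34*e3


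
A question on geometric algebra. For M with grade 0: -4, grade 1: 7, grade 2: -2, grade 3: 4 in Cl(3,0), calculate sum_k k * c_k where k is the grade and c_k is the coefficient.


Grade-weighted sum = sum of grade_k * coefficient_k
0*(-4) = 0
1*7 = 7
2*(-2) = -4
3*4 = 12
Total = 0 + 7 + (-4) + 12 = 15


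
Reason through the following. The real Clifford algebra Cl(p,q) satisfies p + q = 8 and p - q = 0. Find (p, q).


We need p + q = 8 and p - q = 0.
Adding: 2p = 8 + 0 = 8, so p = 4.
Then q = 8 - 4 = 4.
(p, q) = (4, 4)


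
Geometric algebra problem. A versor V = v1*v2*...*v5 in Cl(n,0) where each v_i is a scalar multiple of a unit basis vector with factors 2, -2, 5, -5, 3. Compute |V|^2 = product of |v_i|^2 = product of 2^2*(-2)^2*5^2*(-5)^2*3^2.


Each vector v_i has |v_i|^2 = s_i^2
Squared scales: 2^2 = 4, (-2)^2 = 4, 5^2 = 25, (-5)^2 = 25, 3^2 = 9
|V|^2 = 4 * 4 * 25 * 25 * 9
= 90000


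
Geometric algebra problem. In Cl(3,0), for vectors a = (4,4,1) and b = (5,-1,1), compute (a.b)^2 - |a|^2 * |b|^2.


a . b = 4*5 + 4*(-1) + 1*1
= 20 + (-4) + 1 = 17
|a|^2 = 4^2 + 4^2 + 1^2 = 33
|b|^2 = 5^2 + (-1)^2 + 1^2 = 27
(a.b)^2 = 17^2 = 289
|a|^2 * |b|^2 = 33 * 27 = 891
Result = 289 - 891 = -602


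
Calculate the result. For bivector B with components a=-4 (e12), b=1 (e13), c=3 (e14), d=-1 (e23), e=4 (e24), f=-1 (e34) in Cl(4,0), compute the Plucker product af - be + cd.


Plucker relation: af - be + cd
a*f = (-4)*(-1) = 4
b*e = 1*4 = 4
c*d = 3*(-1) = -3
af - be + cd = 4 - 4 + (-3)
= -3


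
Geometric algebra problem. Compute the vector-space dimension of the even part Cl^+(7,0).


Even subalgebra dimension = 2^(n-1)
n = 7 + 0 = 7
2^(7 - 1) = 2^6 = 64
Verification: sum of C(7,k) for even k = 1 + 21 + 35 + 7 = 64
Result = 64


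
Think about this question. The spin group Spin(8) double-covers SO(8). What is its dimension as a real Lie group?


Spin(n) double-covers SO(n); both have Lie algebra so(n) of dimension n(n-1)/2.
n = 8
n(n-1) = 8 * 7 = 56
dim Spin(8) = 56/2 = 28


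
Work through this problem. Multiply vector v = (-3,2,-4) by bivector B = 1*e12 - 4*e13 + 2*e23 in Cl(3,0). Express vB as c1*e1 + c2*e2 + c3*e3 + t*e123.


vB has grade-1 (vector) and grade-3 (trivector) parts: vB = (v _| B) + (v ^ B).
Vector part <vB>_1:
  e1: -v2*b12 - v3*b13 = -(2)*(1) - (-4)*(-4) = -18
  e2: v1*b12 - v3*b23 = (-3)*(1) - (-4)*(2) = 5
  e3: v1*b13 + v2*b23 = (-3)*(-4) + (2)*(2) = 16
Trivector part <vB>_3:
  e123: v1*b23 - v2*b13 + v3*b12 = (-3)*(2) - (2)*(-4) + (-4)*(1) = -2
vB = -18*e1 + 5*e2 + 16*e3 - 2*e123


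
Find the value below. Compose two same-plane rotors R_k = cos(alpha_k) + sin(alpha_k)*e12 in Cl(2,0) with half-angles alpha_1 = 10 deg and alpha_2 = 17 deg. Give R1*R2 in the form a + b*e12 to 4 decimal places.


Same-plane rotors commute and their half-angles add:
R1*R2 = cos(a1 + a2) + sin(a1 + a2)*e12.
a1 + a2 = 10 + 17 = 27 deg
cos(27 deg) = 0.8910
sin(27 deg) = 0.4540
R1*R2 = 0.8910 + 0.4540*e12


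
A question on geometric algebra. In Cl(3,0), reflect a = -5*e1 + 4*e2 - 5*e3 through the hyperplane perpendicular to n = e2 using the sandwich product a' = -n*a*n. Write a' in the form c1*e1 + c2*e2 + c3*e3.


Reflection formula: a' = -n*a*n, with n = e2 (unit vector, n^2 = 1).
For reflection through hyperplane perp to e2:
The component along e2 flips sign, others stay.
a = (-5, 4, -5)
a' = (-5, -4, -5)
a' = -5*e1 - 4*e2 - 5*e3


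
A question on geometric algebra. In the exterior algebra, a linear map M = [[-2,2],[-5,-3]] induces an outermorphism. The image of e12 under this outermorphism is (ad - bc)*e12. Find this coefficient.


The outermorphism of a linear map f sends e1^e2 to f(e1)^f(e2).
f(e1) = -2*e1 - 5*e2
f(e2) = 2*e1 - 3*e2
f(e1) ^ f(e2) = (-2*e1 - 5*e2) ^ (2*e1 - 3*e2)
= (-2)*(-3)*e12 + (-5)*2*e21
= (6 - (-10))*e12
= 16*e12
Coefficient = 16


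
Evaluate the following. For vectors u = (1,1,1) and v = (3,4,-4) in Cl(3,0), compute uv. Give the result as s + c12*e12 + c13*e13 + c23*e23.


In Cl(3,0): e_i^2 = 1, e_ie_j = -e_je_i for i != j.
Scalar part = u . v = 1*3 + 1*4 + 1*(-4)
= 3 + 4 + (-4) = 3
e12 coeff = 1*4 - 1*3 = 4 - 3 = 1
e13 coeff = 1*(-4) - 1*3 = -4 - 3 = -7
e23 coeff = 1*(-4) - 1*4 = -4 - 4 = -8
uv = 3 + 1*e12 - 7*e13 - 8*e23


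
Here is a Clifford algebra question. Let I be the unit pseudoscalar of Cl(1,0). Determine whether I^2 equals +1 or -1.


The pseudoscalar I = e1...e_n (product of all n generators) of Cl(p,q) satisfies I^2 = (-1)^(q + n(n-1)/2).
p = 1, q = 0, n = p + q = 1
n(n-1)/2 = 1 * 0 / 2 = 0
Exponent = q + n(n-1)/2 = 0 + 0 = 0
I^2 = (-1)^0 = +1


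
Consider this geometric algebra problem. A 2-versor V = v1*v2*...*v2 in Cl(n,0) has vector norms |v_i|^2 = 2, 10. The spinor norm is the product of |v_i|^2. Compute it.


Spinor norm N(V) = |v1|^2 * |v2|^2 * ... * |v2|^2
= 2 * 10
Running product: 2, 20
N(V) = 20


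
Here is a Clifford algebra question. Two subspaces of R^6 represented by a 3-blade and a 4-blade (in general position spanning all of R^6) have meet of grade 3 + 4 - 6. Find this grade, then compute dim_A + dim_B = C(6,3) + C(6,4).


Meet grade = grade(A) + grade(B) - n
= 3 + 4 - 6 = 1
C(6,3) = 20
C(6,4) = 15
dim_A + dim_B = 20 + 15 = 35


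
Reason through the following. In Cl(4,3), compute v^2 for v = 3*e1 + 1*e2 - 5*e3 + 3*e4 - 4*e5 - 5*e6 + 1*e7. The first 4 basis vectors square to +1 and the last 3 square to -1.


v^2 = sum of c_i^2 * e_i^2
Positive signature terms (e_i^2 = +1): 3^2 + 1^2 + (-5)^2 + 3^2 = 44
Negative signature terms (e_j^2 = -1): (-4)^2 + (-5)^2 + 1^2 = 42
v^2 = 44 - 42 = 2


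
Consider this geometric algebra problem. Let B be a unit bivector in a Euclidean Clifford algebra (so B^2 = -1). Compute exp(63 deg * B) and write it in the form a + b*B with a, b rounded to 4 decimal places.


For a unit bivector B with B^2 = -1, the exponential series gives
e^(theta*B) = cos(theta) + sin(theta)*B (the GA analogue of Euler's formula).
theta = 63 degrees = 1.099557 rad
cos(63 deg) = 0.4540
sin(63 deg) = 0.8910
exp(theta*B) = 0.4540 + 0.8910*B


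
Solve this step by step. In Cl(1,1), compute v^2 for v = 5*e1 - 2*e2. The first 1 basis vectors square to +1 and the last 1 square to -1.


v^2 = sum of c_i^2 * e_i^2
Positive signature terms (e_i^2 = +1): 5^2 = 25
Negative signature terms (e_j^2 = -1): (-2)^2 = 4
v^2 = 25 - 4 = 21


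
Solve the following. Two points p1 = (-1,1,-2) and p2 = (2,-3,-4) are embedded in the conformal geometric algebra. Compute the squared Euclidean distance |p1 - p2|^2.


p1 - p2 = (-3, 4, 2)
|p1 - p2|^2 = (-3)^2 + 4^2 + 2^2
= 9 + 16 + 4
= 29


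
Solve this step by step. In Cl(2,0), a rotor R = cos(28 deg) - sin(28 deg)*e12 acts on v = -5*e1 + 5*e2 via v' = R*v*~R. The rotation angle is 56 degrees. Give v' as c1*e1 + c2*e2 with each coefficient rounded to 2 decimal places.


Rotor R = cos(28deg) - sin(28deg)*e12
Rotation angle theta = 2 * 28 = 56 degrees
v' = R*v*~R rotates v by theta.
cos(56deg) = 0.5592, sin(56deg) = 0.8290
v'_1 = -5*cos(56deg) - 5*sin(56deg)
= -5*0.5592 - 5*0.8290
= -6.94
v'_2 = -5*sin(56deg) + 5*cos(56deg)
= -5*0.8290 + 5*0.5592
= -1.35
v' = -6.94*e1 - 1.35*e2


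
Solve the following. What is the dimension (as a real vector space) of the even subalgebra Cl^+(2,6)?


Even subalgebra dimension = 2^(n-1)
n = 2 + 6 = 8
2^(8 - 1) = 2^7 = 128
Verification: sum of C(8,k) for even k = 1 + 28 + 70 + 28 + 1 = 128
Result = 128


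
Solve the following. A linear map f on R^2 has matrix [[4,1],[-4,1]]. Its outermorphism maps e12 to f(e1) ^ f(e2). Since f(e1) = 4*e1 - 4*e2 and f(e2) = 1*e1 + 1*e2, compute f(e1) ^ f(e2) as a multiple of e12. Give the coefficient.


The outermorphism of a linear map f sends e1^e2 to f(e1)^f(e2).
f(e1) = 4*e1 - 4*e2
f(e2) = 1*e1 + 1*e2
f(e1) ^ f(e2) = (4*e1 - 4*e2) ^ (1*e1 + 1*e2)
= 4*1*e12 + (-4)*1*e21
= (4 - (-4))*e12
= 8*e12
Coefficient = 8


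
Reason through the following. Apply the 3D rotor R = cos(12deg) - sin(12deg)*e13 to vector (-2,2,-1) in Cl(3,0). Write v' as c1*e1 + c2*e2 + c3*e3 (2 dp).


Rotor R = cos(12deg) - sin(12deg)*e13
Rotation angle theta = 2 * 12 = 24 degrees in the e13 plane (e1 -> e3).
The component perpendicular to the plane (e2) is invariant: v'_2 = v2 = 2.00
cos(24deg) = 0.9135, sin(24deg) = 0.4067
v'_1 = v1*cos(theta) - v3*sin(theta) = -2*0.9135 - (-1)*0.4067 = -1.42
v'_3 = v1*sin(theta) + v3*cos(theta) = -2*0.4067 + (-1)*0.9135 = -1.73
v' = -1.42*e1 + 2.00*e2 - 1.73*e3


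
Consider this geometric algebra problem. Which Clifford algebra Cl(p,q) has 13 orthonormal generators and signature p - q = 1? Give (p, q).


We need p + q = 13 and p - q = 1.
Adding: 2p = 13 + 1 = 14, so p = 7.
Then q = 13 - 7 = 6.
(p, q) = (7, 6)


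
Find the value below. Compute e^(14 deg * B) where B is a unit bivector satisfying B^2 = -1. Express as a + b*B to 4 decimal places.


For a unit bivector B with B^2 = -1, the exponential series gives
e^(theta*B) = cos(theta) + sin(theta)*B (the GA analogue of Euler's formula).
theta = 14 degrees = 0.244346 rad
cos(14 deg) = 0.9703
sin(14 deg) = 0.2419
exp(theta*B) = 0.9703 + 0.2419*B


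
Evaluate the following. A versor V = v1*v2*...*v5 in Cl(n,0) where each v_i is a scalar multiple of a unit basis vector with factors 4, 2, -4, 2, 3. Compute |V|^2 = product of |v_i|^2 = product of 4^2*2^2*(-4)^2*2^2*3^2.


Each vector v_i has |v_i|^2 = s_i^2
Squared scales: 4^2 = 16, 2^2 = 4, (-4)^2 = 16, 2^2 = 4, 3^2 = 9
|V|^2 = 16 * 4 * 16 * 4 * 9
= 36864


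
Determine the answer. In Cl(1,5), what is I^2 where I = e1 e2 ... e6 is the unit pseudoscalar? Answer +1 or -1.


The pseudoscalar I = e1...e_n (product of all n generators) of Cl(p,q) satisfies I^2 = (-1)^(q + n(n-1)/2).
p = 1, q = 5, n = p + q = 6
n(n-1)/2 = 6 * 5 / 2 = 15
Exponent = q + n(n-1)/2 = 5 + 15 = 20
I^2 = (-1)^20 = +1


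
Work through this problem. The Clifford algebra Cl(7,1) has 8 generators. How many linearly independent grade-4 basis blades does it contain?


Number of grade-k basis blades in Cl(p,q) with n = p + q is C(n, k).
n = 7 + 1 = 8
C(8, 4) = 8! / (4! * 4!)
= 40320 / (24 * 24)
= 70


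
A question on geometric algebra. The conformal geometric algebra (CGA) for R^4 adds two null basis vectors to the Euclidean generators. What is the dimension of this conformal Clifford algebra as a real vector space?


The conformal model of R^4 uses Cl(5,1): the 4 Euclidean generators plus two extra orthogonal generators e+ (e+^2 = +1) and e- (e-^2 = -1), from which the null vectors e0, einf are built.
Number of generators m = 4 + 2 = 6.
dim Cl(p,q) = 2^m = 2^6 = 64


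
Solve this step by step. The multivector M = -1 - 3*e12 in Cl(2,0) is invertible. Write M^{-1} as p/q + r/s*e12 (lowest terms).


M = -1 - 3*e12, where e12^2 = -1.
Since M commutes with its reverse ~M = a - b*e12, M * ~M = a^2 - b^2*e12^2 = a^2 + b^2.
So M^{-1} = ~M / (a^2 + b^2) = (a - b*e12)/(a^2 + b^2).
a^2 + b^2 = 1 + 9 = 10
Scalar part = -1/10 = -1/10
Bivector coeff = 3/10 = 3/10
M^{-1} = -1/10 + 3/10*e12


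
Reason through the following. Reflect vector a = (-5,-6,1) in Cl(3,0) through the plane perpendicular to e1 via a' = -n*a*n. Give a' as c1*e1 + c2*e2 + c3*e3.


Reflection formula: a' = -n*a*n, with n = e1 (unit vector, n^2 = 1).
For reflection through hyperplane perp to e1:
The component along e1 flips sign, others stay.
a = (-5, -6, 1)
a' = (5, -6, 1)
a' = 5*e1 - 6*e2 + 1*e3


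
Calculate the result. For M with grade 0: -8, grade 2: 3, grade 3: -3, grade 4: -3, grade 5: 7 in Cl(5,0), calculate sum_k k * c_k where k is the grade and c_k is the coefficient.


Grade-weighted sum = sum of grade_k * coefficient_k
0*(-8) = 0
2*3 = 6
3*(-3) = -9
4*(-3) = -12
5*7 = 35
Total = 0 + 6 + (-9) + (-12) + 35 = 20


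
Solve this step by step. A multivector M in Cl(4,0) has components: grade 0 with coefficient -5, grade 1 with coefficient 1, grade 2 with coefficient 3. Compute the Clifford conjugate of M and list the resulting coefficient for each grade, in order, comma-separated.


Clifford conjugate sign for grade k: (-1)^(k(k+1)/2)
Grade 0: (-1)^(0*1/2) = (-1)^0 = 1, coeff -5 -> -5
Grade 1: (-1)^(1*2/2) = (-1)^1 = -1, coeff 1 -> -1
Grade 2: (-1)^(2*3/2) = (-1)^3 = -1, coeff 3 -> -3
Conjugated coefficients: -5, -1, -3


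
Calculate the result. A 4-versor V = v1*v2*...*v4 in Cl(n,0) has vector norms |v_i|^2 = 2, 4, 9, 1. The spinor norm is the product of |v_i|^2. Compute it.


Spinor norm N(V) = |v1|^2 * |v2|^2 * ... * |v4|^2
= 2 * 4 * 9 * 1
Running product: 2, 8, 72, 72
N(V) = 72


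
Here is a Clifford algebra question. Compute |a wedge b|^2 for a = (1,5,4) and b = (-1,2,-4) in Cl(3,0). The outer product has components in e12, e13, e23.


a wedge b = (a1*b2 - a2*b1)*e12 + (a1*b3 - a3*b1)*e13 + (a2*b3 - a3*b2)*e23
e12 coeff: 1*2 - 5*(-1) = 2 - (-5) = 7
e13 coeff: 1*(-4) - 4*(-1) = -4 - (-4) = 0
e23 coeff: 5*(-4) - 4*2 = -20 - 8 = -28
|a wedge b|^2 = 7^2 + 0^2 + (-28)^2
= 49 + 0 + 784
= 833


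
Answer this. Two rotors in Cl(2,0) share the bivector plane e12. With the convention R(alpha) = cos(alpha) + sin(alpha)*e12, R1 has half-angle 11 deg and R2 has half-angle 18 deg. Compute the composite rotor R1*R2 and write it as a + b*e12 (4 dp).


Same-plane rotors commute and their half-angles add:
R1*R2 = cos(a1 + a2) + sin(a1 + a2)*e12.
a1 + a2 = 11 + 18 = 29 deg
cos(29 deg) = 0.8746
sin(29 deg) = 0.4848
R1*R2 = 0.8746 + 0.4848*e12


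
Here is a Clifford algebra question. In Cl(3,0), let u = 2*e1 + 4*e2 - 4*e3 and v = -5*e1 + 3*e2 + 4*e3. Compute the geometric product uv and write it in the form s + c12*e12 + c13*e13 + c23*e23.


In Cl(3,0): e_i^2 = 1, e_ie_j = -e_je_i for i != j.
Scalar part = u . v = 2*(-5) + 4*3 + (-4)*4
= -10 + 12 + (-16) = -14
e12 coeff = 2*3 - 4*(-5) = 6 - (-20) = 26
e13 coeff = 2*4 - (-4)*(-5) = 8 - 20 = -12
e23 coeff = 4*4 - (-4)*3 = 16 - (-12) = 28
uv = -14 + 26*e12 - 12*e13 + 28*e23


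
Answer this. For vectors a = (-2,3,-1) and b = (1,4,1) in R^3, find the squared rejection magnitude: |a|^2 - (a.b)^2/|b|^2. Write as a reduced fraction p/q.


|a|^2 = (-2)^2 + 3^2 + (-1)^2 = 14
|b|^2 = 1^2 + 4^2 + 1^2 = 18
a . b = (-2)*1 + 3*4 + (-1)*1 = 9
(a.b)^2 = 9^2 = 81
|rej|^2 = 14 - 81/18
= (252 - 81)/18
= 171/18
In lowest terms: 19/2


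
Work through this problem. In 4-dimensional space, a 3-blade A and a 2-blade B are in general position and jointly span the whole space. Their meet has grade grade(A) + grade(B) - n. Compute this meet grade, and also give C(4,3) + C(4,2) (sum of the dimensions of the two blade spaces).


Meet grade = grade(A) + grade(B) - n
= 3 + 2 - 4 = 1
C(4,3) = 4
C(4,2) = 6
dim_A + dim_B = 4 + 6 = 10


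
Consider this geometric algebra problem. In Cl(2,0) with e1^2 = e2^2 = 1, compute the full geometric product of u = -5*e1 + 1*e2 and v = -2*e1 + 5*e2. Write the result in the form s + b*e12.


Expand: (-5*e1 + 1*e2)(-2*e1 + 5*e2)
= (-5)*(-2)*e1e1 + (-5)*5*e1e2 + 1*(-2)*e2e1 + 1*5*e2e2
Using e1^2 = e2^2 = 1, e2e1 = -e1e2:
Scalar part s = (-5)*(-2) + 1*5 = 10 + 5 = 15
Bivector part b = (-5)*5 - 1*(-2) = -25 - (-2) = -23
uv = 15 - 23*e12


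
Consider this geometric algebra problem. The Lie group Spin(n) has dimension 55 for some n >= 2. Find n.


dim Spin(n) = dim so(n) = n(n-1)/2.
Solve n(n-1)/2 = 55, i.e. n^2 - n - 110 = 0.
Discriminant = 1 + 8*55 = 441
n = (1 + sqrt(441))/2 = (1 + 21)/2 = 11


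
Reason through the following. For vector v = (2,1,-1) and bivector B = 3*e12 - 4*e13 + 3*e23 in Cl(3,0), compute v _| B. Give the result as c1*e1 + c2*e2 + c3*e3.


Left contraction v _| B = <vB>_1 (grade-1 part of the geometric product vB).
Using e1_|e12 = e2, e2_|e12 = -e1, e1_|e13 = e3, e3_|e13 = -e1, e2_|e23 = e3, e3_|e23 = -e2:
e1 coeff: -v2*b12 - v3*b13 = -(1)*(3) - (-1)*(-4) = -7
e2 coeff: v1*b12 - v3*b23 = (2)*(3) - (-1)*(3) = 9
e3 coeff: v1*b13 + v2*b23 = (2)*(-4) + (1)*(3) = -5
v _| B = -7*e1 + 9*e2 - 5*e3


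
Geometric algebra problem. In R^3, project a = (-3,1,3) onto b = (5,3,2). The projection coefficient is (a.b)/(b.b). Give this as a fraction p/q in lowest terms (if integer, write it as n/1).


Projection coefficient = (a . b) / (b . b)
a . b = (-3)*5 + 1*3 + 3*2
= -15 + 3 + 6 = -6
b . b = 5^2 + 3^2 + 2^2
= 25 + 9 + 4 = 38
Coefficient = -6/38
In lowest terms: -3/19


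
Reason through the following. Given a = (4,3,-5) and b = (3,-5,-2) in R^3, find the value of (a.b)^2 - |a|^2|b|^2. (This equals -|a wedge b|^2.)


a . b = 4*3 + 3*(-5) + (-5)*(-2)
= 12 + (-15) + 10 = 7
|a|^2 = 4^2 + 3^2 + (-5)^2 = 50
|b|^2 = 3^2 + (-5)^2 + (-2)^2 = 38
(a.b)^2 = 7^2 = 49
|a|^2 * |b|^2 = 50 * 38 = 1900
Result = 49 - 1900 = -1851


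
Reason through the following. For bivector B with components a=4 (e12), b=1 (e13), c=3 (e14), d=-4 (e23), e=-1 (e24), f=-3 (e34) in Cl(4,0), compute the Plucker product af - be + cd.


Plucker relation: af - be + cd
a*f = 4*(-3) = -12
b*e = 1*(-1) = -1
c*d = 3*(-4) = -12
af - be + cd = -12 - (-1) + (-12)
= -23


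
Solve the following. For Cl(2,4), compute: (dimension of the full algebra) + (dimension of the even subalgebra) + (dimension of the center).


n = 2 + 4 = 6
Total dim = 2^6 = 64
Even subalgebra dim = 2^5 = 32
n is even, so center dim = 1
Sum = 64 + 32 + 1 = 97


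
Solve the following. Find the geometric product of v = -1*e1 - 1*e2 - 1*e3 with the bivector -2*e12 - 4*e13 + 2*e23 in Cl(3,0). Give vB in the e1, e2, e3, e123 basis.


vB has grade-1 (vector) and grade-3 (trivector) parts: vB = (v _| B) + (v ^ B).
Vector part <vB>_1:
  e1: -v2*b12 - v3*b13 = -(-1)*(-2) - (-1)*(-4) = -6
  e2: v1*b12 - v3*b23 = (-1)*(-2) - (-1)*(2) = 4
  e3: v1*b13 + v2*b23 = (-1)*(-4) + (-1)*(2) = 2
Trivector part <vB>_3:
  e123: v1*b23 - v2*b13 + v3*b12 = (-1)*(2) - (-1)*(-4) + (-1)*(-2) = -4
vB = -6*e1 + 4*e2 + 2*e3 - 4*e123


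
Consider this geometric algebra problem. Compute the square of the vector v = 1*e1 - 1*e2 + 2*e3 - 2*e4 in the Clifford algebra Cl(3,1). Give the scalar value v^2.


v^2 = sum of c_i^2 * e_i^2
Positive signature terms (e_i^2 = +1): 1^2 + (-1)^2 + 2^2 = 6
Negative signature terms (e_j^2 = -1): (-2)^2 = 4
v^2 = 6 - 4 = 2


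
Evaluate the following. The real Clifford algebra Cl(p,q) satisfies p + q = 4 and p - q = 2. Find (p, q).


We need p + q = 4 and p - q = 2.
Adding: 2p = 4 + 2 = 6, so p = 3.
Then q = 4 - 3 = 1.
(p, q) = (3, 1)


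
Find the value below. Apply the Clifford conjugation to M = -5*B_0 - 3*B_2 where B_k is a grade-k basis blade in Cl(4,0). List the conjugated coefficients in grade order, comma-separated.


Clifford conjugate sign for grade k: (-1)^(k(k+1)/2)
Grade 0: (-1)^(0*1/2) = (-1)^0 = 1, coeff -5 -> -5
Grade 2: (-1)^(2*3/2) = (-1)^3 = -1, coeff -3 -> 3
Conjugated coefficients: -5, 3


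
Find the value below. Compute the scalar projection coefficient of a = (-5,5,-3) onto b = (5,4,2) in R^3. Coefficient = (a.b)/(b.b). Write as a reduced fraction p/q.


Projection coefficient = (a . b) / (b . b)
a . b = (-5)*5 + 5*4 + (-3)*2
= -25 + 20 + (-6) = -11
b . b = 5^2 + 4^2 + 2^2
= 25 + 16 + 4 = 45
Coefficient = -11/45
In lowest terms: -11/45


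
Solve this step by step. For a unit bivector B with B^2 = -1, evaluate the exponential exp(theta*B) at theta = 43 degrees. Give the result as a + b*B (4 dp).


For a unit bivector B with B^2 = -1, the exponential series gives
e^(theta*B) = cos(theta) + sin(theta)*B (the GA analogue of Euler's formula).
theta = 43 degrees = 0.750492 rad
cos(43 deg) = 0.7314
sin(43 deg) = 0.6820
exp(theta*B) = 0.7314 + 0.6820*B


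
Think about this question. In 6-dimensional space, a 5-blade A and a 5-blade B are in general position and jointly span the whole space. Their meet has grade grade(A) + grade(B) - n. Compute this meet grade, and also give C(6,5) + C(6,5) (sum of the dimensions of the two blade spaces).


Meet grade = grade(A) + grade(B) - n
= 5 + 5 - 6 = 4
C(6,5) = 6
C(6,5) = 6
dim_A + dim_B = 6 + 6 = 12


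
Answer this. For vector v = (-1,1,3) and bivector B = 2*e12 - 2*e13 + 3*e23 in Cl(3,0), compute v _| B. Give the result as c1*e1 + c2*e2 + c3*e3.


Left contraction v _| B = <vB>_1 (grade-1 part of the geometric product vB).
Using e1_|e12 = e2, e2_|e12 = -e1, e1_|e13 = e3, e3_|e13 = -e1, e2_|e23 = e3, e3_|e23 = -e2:
e1 coeff: -v2*b12 - v3*b13 = -(1)*(2) - (3)*(-2) = 4
e2 coeff: v1*b12 - v3*b23 = (-1)*(2) - (3)*(3) = -11
e3 coeff: v1*b13 + v2*b23 = (-1)*(-2) + (1)*(3) = 5
v _| B = 4*e1 - 11*e2 + 5*e3


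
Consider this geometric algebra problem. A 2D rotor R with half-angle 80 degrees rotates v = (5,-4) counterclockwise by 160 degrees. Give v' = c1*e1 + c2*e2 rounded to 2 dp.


Rotor R = cos(80deg) - sin(80deg)*e12
Rotation angle theta = 2 * 80 = 160 degrees
v' = R*v*~R rotates v by theta.
cos(160deg) = -0.9397, sin(160deg) = 0.3420
v'_1 = 5*cos(160deg) - (-4)*sin(160deg)
= 5*(-0.9397) - (-4)*0.3420
= -3.33
v'_2 = 5*sin(160deg) + (-4)*cos(160deg)
= 5*0.3420 + (-4)*(-0.9397)
= 5.47
v' = -3.33*e1 + 5.47*e2


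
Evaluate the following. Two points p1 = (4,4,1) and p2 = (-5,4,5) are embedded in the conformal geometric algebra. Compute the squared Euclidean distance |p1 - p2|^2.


p1 - p2 = (9, 0, -4)
|p1 - p2|^2 = 9^2 + 0^2 + (-4)^2
= 81 + 0 + 16
= 97


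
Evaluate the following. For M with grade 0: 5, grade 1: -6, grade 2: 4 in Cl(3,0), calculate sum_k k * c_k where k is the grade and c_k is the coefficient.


Grade-weighted sum = sum of grade_k * coefficient_k
0*5 = 0
1*(-6) = -6
2*4 = 8
Total = 0 + (-6) + 8 = 2


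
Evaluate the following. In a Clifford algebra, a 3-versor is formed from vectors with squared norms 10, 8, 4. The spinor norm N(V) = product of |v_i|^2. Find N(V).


Spinor norm N(V) = |v1|^2 * |v2|^2 * ... * |v3|^2
= 10 * 8 * 4
Running product: 10, 80, 320
N(V) = 320


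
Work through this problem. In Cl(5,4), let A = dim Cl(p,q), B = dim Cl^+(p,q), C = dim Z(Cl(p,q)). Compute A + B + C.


n = 5 + 4 = 9
Total dim = 2^9 = 512
Even subalgebra dim = 2^8 = 256
n is odd, so center dim = 2
Sum = 512 + 256 + 2 = 770


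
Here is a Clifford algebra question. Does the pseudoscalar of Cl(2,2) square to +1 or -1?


The pseudoscalar I = e1...e_n (product of all n generators) of Cl(p,q) satisfies I^2 = (-1)^(q + n(n-1)/2).
p = 2, q = 2, n = p + q = 4
n(n-1)/2 = 4 * 3 / 2 = 6
Exponent = q + n(n-1)/2 = 2 + 6 = 8
I^2 = (-1)^8 = +1


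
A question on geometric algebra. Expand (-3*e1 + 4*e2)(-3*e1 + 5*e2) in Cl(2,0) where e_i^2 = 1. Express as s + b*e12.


Expand: (-3*e1 + 4*e2)(-3*e1 + 5*e2)
= (-3)*(-3)*e1e1 + (-3)*5*e1e2 + 4*(-3)*e2e1 + 4*5*e2e2
Using e1^2 = e2^2 = 1, e2e1 = -e1e2:
Scalar part s = (-3)*(-3) + 4*5 = 9 + 20 = 29
Bivector part b = (-3)*5 - 4*(-3) = -15 - (-12) = -3
uv = 29 - 3*e12


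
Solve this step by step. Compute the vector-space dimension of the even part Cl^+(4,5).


Even subalgebra dimension = 2^(n-1)
n = 4 + 5 = 9
2^(9 - 1) = 2^8 = 256
Verification: sum of C(9,k) for even k = 1 + 36 + 126 + 84 + 9 = 256
Result = 256


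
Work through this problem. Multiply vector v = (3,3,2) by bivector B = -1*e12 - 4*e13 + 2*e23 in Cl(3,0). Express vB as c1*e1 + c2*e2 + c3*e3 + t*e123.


vB has grade-1 (vector) and grade-3 (trivector) parts: vB = (v _| B) + (v ^ B).
Vector part <vB>_1:
  e1: -v2*b12 - v3*b13 = -(3)*(-1) - (2)*(-4) = 11
  e2: v1*b12 - v3*b23 = (3)*(-1) - (2)*(2) = -7
  e3: v1*b13 + v2*b23 = (3)*(-4) + (3)*(2) = -6
Trivector part <vB>_3:
  e123: v1*b23 - v2*b13 + v3*b12 = (3)*(2) - (3)*(-4) + (2)*(-1) = 16
vB = 11*e1 - 7*e2 - 6*e3 + 16*e123


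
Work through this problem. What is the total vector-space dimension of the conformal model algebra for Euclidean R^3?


The conformal model of R^3 uses Cl(4,1): the 3 Euclidean generators plus two extra orthogonal generators e+ (e+^2 = +1) and e- (e-^2 = -1), from which the null vectors e0, einf are built.
Number of generators m = 3 + 2 = 5.
dim Cl(p,q) = 2^m = 2^5 = 32


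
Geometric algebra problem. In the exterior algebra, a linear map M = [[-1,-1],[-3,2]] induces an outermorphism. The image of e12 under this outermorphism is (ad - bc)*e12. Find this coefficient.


The outermorphism of a linear map f sends e1^e2 to f(e1)^f(e2).
f(e1) = -1*e1 - 3*e2
f(e2) = -1*e1 + 2*e2
f(e1) ^ f(e2) = (-1*e1 - 3*e2) ^ (-1*e1 + 2*e2)
= (-1)*2*e12 + (-3)*(-1)*e21
= (-2 - 3)*e12
= -5*e12
Coefficient = -5


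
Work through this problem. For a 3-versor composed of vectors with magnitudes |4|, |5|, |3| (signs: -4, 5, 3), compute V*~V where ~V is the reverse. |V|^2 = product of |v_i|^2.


Each vector v_i has |v_i|^2 = s_i^2
Squared scales: (-4)^2 = 16, 5^2 = 25, 3^2 = 9
|V|^2 = 16 * 25 * 9
= 3600


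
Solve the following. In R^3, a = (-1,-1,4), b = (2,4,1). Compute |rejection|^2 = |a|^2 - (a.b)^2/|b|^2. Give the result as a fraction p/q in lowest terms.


|a|^2 = (-1)^2 + (-1)^2 + 4^2 = 18
|b|^2 = 2^2 + 4^2 + 1^2 = 21
a . b = (-1)*2 + (-1)*4 + 4*1 = -2
(a.b)^2 = (-2)^2 = 4
|rej|^2 = 18 - 4/21
= (378 - 4)/21
= 374/21
In lowest terms: 374/21


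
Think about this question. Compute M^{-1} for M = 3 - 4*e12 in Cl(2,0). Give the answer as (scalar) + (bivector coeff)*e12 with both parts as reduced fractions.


M = 3 - 4*e12, where e12^2 = -1.
Since M commutes with its reverse ~M = a - b*e12, M * ~M = a^2 - b^2*e12^2 = a^2 + b^2.
So M^{-1} = ~M / (a^2 + b^2) = (a - b*e12)/(a^2 + b^2).
a^2 + b^2 = 9 + 16 = 25
Scalar part = 3/25 = 3/25
Bivector coeff = 4/25 = 4/25
M^{-1} = 3/25 + 4/25*e12


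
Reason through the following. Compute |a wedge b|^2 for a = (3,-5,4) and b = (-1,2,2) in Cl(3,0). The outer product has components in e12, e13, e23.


a wedge b = (a1*b2 - a2*b1)*e12 + (a1*b3 - a3*b1)*e13 + (a2*b3 - a3*b2)*e23
e12 coeff: 3*2 - (-5)*(-1) = 6 - 5 = 1
e13 coeff: 3*2 - 4*(-1) = 6 - (-4) = 10
e23 coeff: (-5)*2 - 4*2 = -10 - 8 = -18
|a wedge b|^2 = 1^2 + 10^2 + (-18)^2
= 1 + 100 + 324
= 425


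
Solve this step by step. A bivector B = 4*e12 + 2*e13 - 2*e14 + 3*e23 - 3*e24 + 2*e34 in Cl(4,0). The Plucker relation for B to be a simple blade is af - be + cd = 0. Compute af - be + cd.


Plucker relation: af - be + cd
a*f = 4*2 = 8
b*e = 2*(-3) = -6
c*d = (-2)*3 = -6
af - be + cd = 8 - (-6) + (-6)
= 8


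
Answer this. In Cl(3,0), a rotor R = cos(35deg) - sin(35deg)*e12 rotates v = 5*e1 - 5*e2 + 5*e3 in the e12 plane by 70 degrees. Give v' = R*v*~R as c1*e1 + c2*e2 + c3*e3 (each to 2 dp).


Rotor R = cos(35deg) - sin(35deg)*e12
Rotation angle theta = 2 * 35 = 70 degrees in the e12 plane (e1 -> e2).
The component perpendicular to the plane (e3) is invariant: v'_3 = v3 = 5.00
cos(70deg) = 0.3420, sin(70deg) = 0.9397
v'_1 = v1*cos(theta) - v2*sin(theta) = 5*0.3420 - (-5)*0.9397 = 6.41
v'_2 = v1*sin(theta) + v2*cos(theta) = 5*0.9397 + (-5)*0.3420 = 2.99
v' = 6.41*e1 + 2.99*e2 + 5.00*e3


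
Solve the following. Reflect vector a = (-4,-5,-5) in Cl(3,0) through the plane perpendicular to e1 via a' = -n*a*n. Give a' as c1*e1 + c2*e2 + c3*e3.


Reflection formula: a' = -n*a*n, with n = e1 (unit vector, n^2 = 1).
For reflection through hyperplane perp to e1:
The component along e1 flips sign, others stay.
a = (-4, -5, -5)
a' = (4, -5, -5)
a' = 4*e1 - 5*e2 - 5*e3


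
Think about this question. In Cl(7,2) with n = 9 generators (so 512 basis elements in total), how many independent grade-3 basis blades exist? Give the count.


Number of grade-k basis blades in Cl(p,q) with n = p + q is C(n, k).
n = 7 + 2 = 9
C(9, 3) = 9! / (3! * 6!)
= 362880 / (6 * 720)
= 84


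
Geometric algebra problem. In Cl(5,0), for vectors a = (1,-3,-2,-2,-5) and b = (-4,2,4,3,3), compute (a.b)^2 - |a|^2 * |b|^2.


a . b = 1*(-4) + (-3)*2 + (-2)*4 + (-2)*3 + (-5)*3
= -4 + (-6) + (-8) + (-6) + (-15) = -39
|a|^2 = 1^2 + (-3)^2 + (-2)^2 + (-2)^2 + (-5)^2 = 43
|b|^2 = (-4)^2 + 2^2 + 4^2 + 3^2 + 3^2 = 54
(a.b)^2 = (-39)^2 = 1521
|a|^2 * |b|^2 = 43 * 54 = 2322
Result = 1521 - 2322 = -801


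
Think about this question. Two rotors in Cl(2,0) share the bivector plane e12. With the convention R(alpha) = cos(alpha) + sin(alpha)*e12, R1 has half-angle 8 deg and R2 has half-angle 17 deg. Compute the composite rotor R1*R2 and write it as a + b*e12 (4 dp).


Same-plane rotors commute and their half-angles add:
R1*R2 = cos(a1 + a2) + sin(a1 + a2)*e12.
a1 + a2 = 8 + 17 = 25 deg
cos(25 deg) = 0.9063
sin(25 deg) = 0.4226
R1*R2 = 0.9063 + 0.4226*e12


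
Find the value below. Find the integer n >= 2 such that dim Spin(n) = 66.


dim Spin(n) = dim so(n) = n(n-1)/2.
Solve n(n-1)/2 = 66, i.e. n^2 - n - 132 = 0.
Discriminant = 1 + 8*66 = 529
n = (1 + sqrt(529))/2 = (1 + 23)/2 = 12


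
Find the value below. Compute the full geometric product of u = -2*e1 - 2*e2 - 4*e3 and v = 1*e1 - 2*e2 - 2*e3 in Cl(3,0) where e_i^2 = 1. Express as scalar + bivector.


In Cl(3,0): e_i^2 = 1, e_ie_j = -e_je_i for i != j.
Scalar part = u . v = (-2)*1 + (-2)*(-2) + (-4)*(-2)
= -2 + 4 + 8 = 10
e12 coeff = (-2)*(-2) - (-2)*1 = 4 - (-2) = 6
e13 coeff = (-2)*(-2) - (-4)*1 = 4 - (-4) = 8
e23 coeff = (-2)*(-2) - (-4)*(-2) = 4 - 8 = -4
uv = 10 + 6*e12 + 8*e13 - 4*e23


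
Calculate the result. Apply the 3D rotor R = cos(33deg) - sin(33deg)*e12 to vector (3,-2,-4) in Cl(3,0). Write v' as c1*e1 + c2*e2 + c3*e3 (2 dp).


Rotor R = cos(33deg) - sin(33deg)*e12
Rotation angle theta = 2 * 33 = 66 degrees in the e12 plane (e1 -> e2).
The component perpendicular to the plane (e3) is invariant: v'_3 = v3 = -4.00
cos(66deg) = 0.4067, sin(66deg) = 0.9135
v'_1 = v1*cos(theta) - v2*sin(theta) = 3*0.4067 - (-2)*0.9135 = 3.05
v'_2 = v1*sin(theta) + v2*cos(theta) = 3*0.9135 + (-2)*0.4067 = 1.93
v' = 3.05*e1 + 1.93*e2 - 4.00*e3


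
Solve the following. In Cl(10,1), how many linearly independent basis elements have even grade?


Even subalgebra dimension = 2^(n-1)
n = 10 + 1 = 11
2^(11 - 1) = 2^10 = 1024
Verification: sum of C(11,k) for even k = 1 + 55 + 330 + 462 + 165 + 11 = 1024
Result = 1024


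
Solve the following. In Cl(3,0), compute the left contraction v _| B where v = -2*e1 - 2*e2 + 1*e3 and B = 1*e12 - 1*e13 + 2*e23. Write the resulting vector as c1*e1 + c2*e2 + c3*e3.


Left contraction v _| B = <vB>_1 (grade-1 part of the geometric product vB).
Using e1_|e12 = e2, e2_|e12 = -e1, e1_|e13 = e3, e3_|e13 = -e1, e2_|e23 = e3, e3_|e23 = -e2:
e1 coeff: -v2*b12 - v3*b13 = -(-2)*(1) - (1)*(-1) = 3
e2 coeff: v1*b12 - v3*b23 = (-2)*(1) - (1)*(2) = -4
e3 coeff: v1*b13 + v2*b23 = (-2)*(-1) + (-2)*(2) = -2
v _| B = 3*e1 - 4*e2 - 2*e3


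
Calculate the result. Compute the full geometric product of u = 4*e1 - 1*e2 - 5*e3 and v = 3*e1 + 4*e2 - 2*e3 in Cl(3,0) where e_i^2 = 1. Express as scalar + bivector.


In Cl(3,0): e_i^2 = 1, e_ie_j = -e_je_i for i != j.
Scalar part = u . v = 4*3 + (-1)*4 + (-5)*(-2)
= 12 + (-4) + 10 = 18
e12 coeff = 4*4 - (-1)*3 = 16 - (-3) = 19
e13 coeff = 4*(-2) - (-5)*3 = -8 - (-15) = 7
e23 coeff = (-1)*(-2) - (-5)*4 = 2 - (-20) = 22
uv = 18 + 19*e12 + 7*e13 + 22*e23


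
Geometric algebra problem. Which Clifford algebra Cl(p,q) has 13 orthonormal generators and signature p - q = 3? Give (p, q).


We need p + q = 13 and p - q = 3.
Adding: 2p = 13 + 3 = 16, so p = 8.
Then q = 13 - 8 = 5.
(p, q) = (8, 5)


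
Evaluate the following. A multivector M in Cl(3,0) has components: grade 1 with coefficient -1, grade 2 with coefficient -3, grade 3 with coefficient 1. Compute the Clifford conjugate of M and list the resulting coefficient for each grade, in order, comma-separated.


Clifford conjugate sign for grade k: (-1)^(k(k+1)/2)
Grade 1: (-1)^(1*2/2) = (-1)^1 = -1, coeff -1 -> 1
Grade 2: (-1)^(2*3/2) = (-1)^3 = -1, coeff -3 -> 3
Grade 3: (-1)^(3*4/2) = (-1)^6 = 1, coeff 1 -> 1
Conjugated coefficients: 1, 3, 1


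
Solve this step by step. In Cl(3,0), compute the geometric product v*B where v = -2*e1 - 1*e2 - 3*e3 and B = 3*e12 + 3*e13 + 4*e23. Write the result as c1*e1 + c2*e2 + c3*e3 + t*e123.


vB has grade-1 (vector) and grade-3 (trivector) parts: vB = (v _| B) + (v ^ B).
Vector part <vB>_1:
  e1: -v2*b12 - v3*b13 = -(-1)*(3) - (-3)*(3) = 12
  e2: v1*b12 - v3*b23 = (-2)*(3) - (-3)*(4) = 6
  e3: v1*b13 + v2*b23 = (-2)*(3) + (-1)*(4) = -10
Trivector part <vB>_3:
  e123: v1*b23 - v2*b13 + v3*b12 = (-2)*(4) - (-1)*(3) + (-3)*(3) = -14
vB = 12*e1 + 6*e2 - 10*e3 - 14*e123


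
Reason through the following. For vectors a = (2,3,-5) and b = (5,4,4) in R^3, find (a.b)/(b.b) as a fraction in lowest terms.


Projection coefficient = (a . b) / (b . b)
a . b = 2*5 + 3*4 + (-5)*4
= 10 + 12 + (-20) = 2
b . b = 5^2 + 4^2 + 4^2
= 25 + 16 + 16 = 57
Coefficient = 2/57
In lowest terms: 2/57


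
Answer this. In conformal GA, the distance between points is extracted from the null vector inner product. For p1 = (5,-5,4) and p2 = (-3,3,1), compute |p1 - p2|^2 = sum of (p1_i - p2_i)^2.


p1 - p2 = (8, -8, 3)
|p1 - p2|^2 = 8^2 + (-8)^2 + 3^2
= 64 + 64 + 9
= 137


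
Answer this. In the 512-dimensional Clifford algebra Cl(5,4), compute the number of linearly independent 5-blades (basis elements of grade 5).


Number of grade-k basis blades in Cl(p,q) with n = p + q is C(n, k).
n = 5 + 4 = 9
C(9, 5) = 9! / (5! * 4!)
= 362880 / (120 * 24)
= 126


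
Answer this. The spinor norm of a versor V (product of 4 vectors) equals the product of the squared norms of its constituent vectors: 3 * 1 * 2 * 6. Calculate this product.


Spinor norm N(V) = |v1|^2 * |v2|^2 * ... * |v4|^2
= 3 * 1 * 2 * 6
Running product: 3, 3, 6, 36
N(V) = 36


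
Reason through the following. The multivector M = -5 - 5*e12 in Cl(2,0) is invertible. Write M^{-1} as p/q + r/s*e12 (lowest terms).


M = -5 - 5*e12, where e12^2 = -1.
Since M commutes with its reverse ~M = a - b*e12, M * ~M = a^2 - b^2*e12^2 = a^2 + b^2.
So M^{-1} = ~M / (a^2 + b^2) = (a - b*e12)/(a^2 + b^2).
a^2 + b^2 = 25 + 25 = 50
Scalar part = -5/50 = -1/10
Bivector coeff = 5/50 = 1/10
M^{-1} = -1/10 + 1/10*e12


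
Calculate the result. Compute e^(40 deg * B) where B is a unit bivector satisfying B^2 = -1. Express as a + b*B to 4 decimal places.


For a unit bivector B with B^2 = -1, the exponential series gives
e^(theta*B) = cos(theta) + sin(theta)*B (the GA analogue of Euler's formula).
theta = 40 degrees = 0.698132 rad
cos(40 deg) = 0.7660
sin(40 deg) = 0.6428
exp(theta*B) = 0.7660 + 0.6428*B


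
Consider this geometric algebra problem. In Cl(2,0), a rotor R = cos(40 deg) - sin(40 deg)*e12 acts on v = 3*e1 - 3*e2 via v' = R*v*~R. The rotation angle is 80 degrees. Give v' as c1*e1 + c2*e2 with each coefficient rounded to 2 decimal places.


Rotor R = cos(40deg) - sin(40deg)*e12
Rotation angle theta = 2 * 40 = 80 degrees
v' = R*v*~R rotates v by theta.
cos(80deg) = 0.1736, sin(80deg) = 0.9848
v'_1 = 3*cos(80deg) - (-3)*sin(80deg)
= 3*0.1736 - (-3)*0.9848
= 3.48
v'_2 = 3*sin(80deg) + (-3)*cos(80deg)
= 3*0.9848 + (-3)*0.1736
= 2.43
v' = 3.48*e1 + 2.43*e2
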